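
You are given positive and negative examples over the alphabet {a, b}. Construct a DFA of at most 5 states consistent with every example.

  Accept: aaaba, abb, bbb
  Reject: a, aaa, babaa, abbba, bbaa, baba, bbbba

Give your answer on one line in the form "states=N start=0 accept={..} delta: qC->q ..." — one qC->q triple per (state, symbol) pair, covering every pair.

states=3 start=0 accept={1,2} delta: 0a->0 0b->1 1a->1 1b->2 2a->0 2b->2

Grow the machine one transition at a time. Run the examples from 0; the earliest place one falls off (shortest prefix, ties alphabetical) gets sent to the lowest-numbered state that keeps every Accept/Reject pair distinguishable — a pair clashes when both reach the same state with identical unread suffix — and to a fresh state only if none does.
a: 0a undefined. 0a->0: ok.
b: 0b undefined. 0b->0: no, aaaba/a meet in 0. Open state 1: 0b->1.
ba: 1a undefined. 1a->0: no, aaaba/a meet in 0. 1a->1: ok.
bb: 1b undefined. 1b->0: no, aaaba/abbba meet in 1. 1b->1: no, aaaba/babaa meet in 1. Open state 2: 1b->2.
bba: 2a undefined. 2a->0: ok.
bbb: 2b undefined. 2b->0: no, aaaba/bbbba meet in 1. 2b->1: no, aaaba/abbba meet in 1. 2b->2: ok.
All examples now run through 3 states with every (state, symbol) defined. Accept strings end in {1,2}, Reject strings end in {0}; accept={1,2}.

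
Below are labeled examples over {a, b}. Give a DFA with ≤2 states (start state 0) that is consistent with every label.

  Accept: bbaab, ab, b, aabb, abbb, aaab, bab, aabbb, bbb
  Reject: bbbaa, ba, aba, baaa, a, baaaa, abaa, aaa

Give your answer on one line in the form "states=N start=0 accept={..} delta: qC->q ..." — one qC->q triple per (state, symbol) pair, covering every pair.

states=2 start=0 accept={1} delta: 0a->0 0b->1 1a->0 1b->1

Grow the machine one transition at a time. Run the examples from 0; the earliest place one falls off (shortest prefix, ties alphabetical) gets sent to the lowest-numbered state that keeps every Accept/Reject pair distinguishable — a pair clashes when both reach the same state with identical unread suffix — and to a fresh state only if none does.
a: 0a undefined. 0a->0: ok.
b: 0b undefined. 0b->0: no, bbaab/bbbaa meet in 0. Open state 1: 0b->1.
ba: 1a undefined. 1a->0: ok.
bb: 1b undefined. 1b->0: no, aabb/bbbaa meet in 0. 1b->1: ok.
All examples now run through 2 states with every (state, symbol) defined. Accept strings end in {1}, Reject strings end in {0}; accept={1}.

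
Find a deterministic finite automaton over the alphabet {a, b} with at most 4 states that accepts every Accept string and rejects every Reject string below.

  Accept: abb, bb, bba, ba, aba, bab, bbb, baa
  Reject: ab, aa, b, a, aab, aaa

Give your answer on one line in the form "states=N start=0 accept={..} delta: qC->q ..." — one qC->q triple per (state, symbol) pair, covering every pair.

states=3 start=0 accept={2} delta: 0a->0 0b->1 1a->2 1b->2 2a->2 2b->2

Fold the examples into a partial DFA from state 0: repeatedly fix the first undefined (state, symbol) met by the shortest-then-alphabetical prefix, trying targets in increasing order and rejecting any under which an Accept and a Reject string meet in one state with the same remainder; add a state when all current targets are rejected. Accepting states are where Accept strings end.
a: 0a undefined. 0a->0: ok.
b: 0b undefined. 0b->0: no, abb/ab meet in 0. Open state 1: 0b->1.
ba: 1a undefined. 1a->0: no, ba/aa meet in 0. 1a->1: no, ba/ab meet in 1. Open state 2: 1a->2.
bb: 1b undefined. 1b->0: no, abb/aa meet in 0. 1b->1: no, abb/ab meet in 1. 1b->2: ok.
baa: 2a undefined. 2a->0: no, bba/aa meet in 0. 2a->1: no, bba/ab meet in 1. 2a->2: ok.
bab: 2b undefined. 2b->0: no, bab/aa meet in 0. 2b->1: no, bab/ab meet in 1. 2b->2: ok.
All examples now run through 3 states with every (state, symbol) defined. Accept strings end in {2}, Reject strings end in {0,1}; accept={2}.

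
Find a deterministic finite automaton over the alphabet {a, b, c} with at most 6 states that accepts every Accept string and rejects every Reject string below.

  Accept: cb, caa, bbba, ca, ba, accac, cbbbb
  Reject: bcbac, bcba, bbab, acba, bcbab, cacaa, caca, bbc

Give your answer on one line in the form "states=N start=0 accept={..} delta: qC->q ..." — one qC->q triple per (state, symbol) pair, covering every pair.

states=5 start=0 accept={0,1,2} delta: 0a->0 0b->1 0c->1 1a->1 1b->2 1c->3 2a->3 2b->0 2c->3 3a->3 3b->4 3c->0 4a->4 4b->3 4c->3

State merging on the prefix tree: take the shortest (then alphabetical) example prefix whose next move is undefined and point that move at state 0, else 1, else 2, ...; a target is out if some Accept/Reject pair would then sit in one state with the same input left (inseparable). If every existing state is out, open a new one.
a: 0a undefined. 0a->0: ok.
b: 0b undefined. 0b->0: no, bbba/bbab meet in 0. Open state 1: 0b->1.
c: 0c undefined. 0c->0: no, caa/cacaa meet in 0. 0c->1: ok.
ba: 1a undefined. 1a->0: no, caa/cacaa meet in 0. 1a->1: ok.
bb: 1b undefined. 1b->0: no, cb/acba meet in 0. 1b->1: no, cb/bbab meet in 1. Open state 2: 1b->2.
bc: 1c undefined. 1c->0: no, cb/bcbab meet in 2. 1c->1: no, caa/cacaa meet in 1. 1c->2: no, bbba/bcba meet in 2 with "ba" left. Open state 3: 1c->3.
bba: 2a undefined. 2a->0: no, caa/bbab meet in 1. 2a->1: no, cb/bbab meet in 2. 2a->2: no, cb/acba meet in 2. 2a->3: ok.
bbb: 2b undefined. 2b->0: ok.
bbc: 2c undefined. 2c->0: no, bbba/bbc meet in 0. 2c->1: no, caa/bbc meet in 1. 2c->2: no, cb/bbc meet in 2. 2c->3: ok.
bcb: 3b undefined. 3b->0: no, caa/bcbac meet in 1. 3b->1: no, cb/bcbab meet in 2. 3b->2: no, cb/bbab meet in 2. 3b->3: no, accac/bcbac meet in 3 with "ac" left. Open state 4: 3b->4.
acca: 3a undefined. 3a->0: no, bbba/cacaa meet in 0. 3a->1: no, caa/cacaa meet in 1. 3a->2: no, cb/caca meet in 2. 3a->3: ok.
bcba: 4a undefined. 4a->0: no, caa/bcbac meet in 1. 4a->1: no, cb/bcbab meet in 2. 4a->2: no, cb/bcba meet in 2. 4a->3: no, accac/bcbac meet in 3 with "c" left. 4a->4: ok.
accac: 3c undefined. 3c->0: ok.
bcbab: 4b undefined. 4b->0: no, bbba/bcbab meet in 0. 4b->1: no, caa/bcbab meet in 1. 4b->2: no, cb/bcbab meet in 2. 4b->3: ok.
bcbac: 4c undefined. 4c->0: no, bbba/bcbac meet in 0. 4c->1: no, caa/bcbac meet in 1. 4c->2: no, cb/bcbac meet in 2. 4c->3: ok.
All examples now run through 5 states with every (state, symbol) defined. Accept strings end in {0,1,2}, Reject strings end in {3,4}; accept={0,1,2}.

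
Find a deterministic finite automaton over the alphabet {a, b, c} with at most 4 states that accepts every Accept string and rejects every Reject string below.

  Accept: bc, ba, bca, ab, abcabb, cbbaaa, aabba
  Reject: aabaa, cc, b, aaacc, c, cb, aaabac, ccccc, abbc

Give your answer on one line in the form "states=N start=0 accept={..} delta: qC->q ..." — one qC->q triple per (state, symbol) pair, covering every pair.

states=4 start=0 accept={2,3} delta: 0a->1 0b->1 0c->0 1a->2 1b->2 1c->2 2a->2 2b->3 2c->0 3a->0 3b->1 3c->0

State merging on the prefix tree: take the shortest (then alphabetical) example prefix whose next move is undefined and point that move at state 0, else 1, else 2, ...; a target is out if some Accept/Reject pair would then sit in one state with the same input left (inseparable). If every existing state is out, open a new one.
a: 0a undefined. 0a->0: no, ab/b meet in 0 with "b" left. Open state 1: 0a->1.
b: 0b undefined. 0b->0: no, bc/c meet in 0 with "c" left. 0b->1: ok.
c: 0c undefined. 0c->0: ok.
aa: 1a undefined. 1a->0: no, ba/cc meet in 0. 1a->1: no, ba/b meet in 1. Open state 2: 1a->2.
ab: 1b undefined. 1b->0: no, bc/abbc meet in 1 with "c" left. 1b->1: no, bc/abbc meet in 1 with "c" left. 1b->2: ok.
bc: 1c undefined. 1c->0: no, bc/cc meet in 0. 1c->1: no, bc/b meet in 1. 1c->2: ok.
aaa: 2a undefined. 2a->0: no, bca/cc meet in 0. 2a->1: no, bc/aaabac meet in 2. 2a->2: ok.
aab: 2b undefined. 2b->0: no, bc/aabaa meet in 2. 2b->1: no, bc/aabaa meet in 2. 2b->2: no, bc/aabaa meet in 2. Open state 3: 2b->3.
abc: 2c undefined. 2c->0: ok.
aaba: 3a undefined. 3a->0: ok.
aabb: 3b undefined. 3b->0: no, aabba/aabaa meet in 1. 3b->1: ok.
abbc: 3c undefined. 3c->0: ok.
All examples now run through 4 states with every (state, symbol) defined. Accept strings end in {2,3}, Reject strings end in {0,1}; accept={2,3}.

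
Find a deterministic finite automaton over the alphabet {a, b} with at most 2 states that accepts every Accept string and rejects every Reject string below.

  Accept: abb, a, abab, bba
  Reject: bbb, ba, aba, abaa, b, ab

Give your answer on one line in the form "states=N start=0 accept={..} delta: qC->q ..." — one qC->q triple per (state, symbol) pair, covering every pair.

State merging on the prefix tree: take the shortest (then alphabetical) example prefix whose next move is undefined and point that move at state 0, else 1, else 2, ...; a target is out if some Accept/Reject pair would then sit in one state with the same input left (inseparable). If every existing state is out, open a new one.
a: 0a undefined. 0a->0: ok.
b: 0b undefined. 0b->0: no, abb/bbb meet in 0. Open state 1: 0b->1.
ba: 1a undefined. 1a->0: no, a/ba meet in 0. 1a->1: ok.
bb: 1b undefined. 1b->0: ok.
All examples now run through 2 states with every (state, symbol) defined. Accept strings end in {0}, Reject strings end in {1}; accept={0}.

states=2 start=0 accept={0} delta: 0a->0 0b->1 1a->1 1b->0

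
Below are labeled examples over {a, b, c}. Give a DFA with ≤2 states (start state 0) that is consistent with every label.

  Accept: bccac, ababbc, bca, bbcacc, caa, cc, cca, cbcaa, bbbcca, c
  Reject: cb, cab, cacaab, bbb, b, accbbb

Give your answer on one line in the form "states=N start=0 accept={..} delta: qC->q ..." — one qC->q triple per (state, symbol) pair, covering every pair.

State merging on the prefix tree: take the shortest (then alphabetical) example prefix whose next move is undefined and point that move at state 0, else 1, else 2, ...; a target is out if some Accept/Reject pair would then sit in one state with the same input left (inseparable). If every existing state is out, open a new one.
a: 0a undefined. 0a->0: ok.
b: 0b undefined. 0b->0: ok.
c: 0c undefined. 0c->0: no, bccac/cb meet in 0. Open state 1: 0c->1.
ca: 1a undefined. 1a->0: no, bca/cab meet in 0. 1a->1: ok.
cb: 1b undefined. 1b->0: ok.
cc: 1c undefined. 1c->0: no, cc/cb meet in 0. 1c->1: ok.
All examples now run through 2 states with every (state, symbol) defined. Accept strings end in {1}, Reject strings end in {0}; accept={1}.

states=2 start=0 accept={1} delta: 0a->0 0b->0 0c->1 1a->1 1b->0 1c->1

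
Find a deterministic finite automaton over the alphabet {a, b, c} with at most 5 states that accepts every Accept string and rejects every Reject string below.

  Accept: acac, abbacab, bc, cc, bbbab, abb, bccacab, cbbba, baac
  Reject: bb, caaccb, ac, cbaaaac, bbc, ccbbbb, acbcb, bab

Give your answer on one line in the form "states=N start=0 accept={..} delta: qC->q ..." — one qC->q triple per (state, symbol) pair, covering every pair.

State merging on the prefix tree: take the shortest (then alphabetical) example prefix whose next move is undefined and point that move at state 0, else 1, else 2, ...; a target is out if some Accept/Reject pair would then sit in one state with the same input left (inseparable). If every existing state is out, open a new one.
a: 0a undefined. 0a->0: no, abb/bb meet in 0 with "bb" left. Open state 1: 0a->1.
b: 0b undefined. 0b->0: no, bc/bbc meet in 0 with "c" left. 0b->1: no, bc/ac meet in 1 with "c" left. Open state 2: 0b->2.
c: 0c undefined. 0c->0: ok.
ab: 1b undefined. 1b->0: ok.
ac: 1c undefined. 1c->0: no, acac/ac meet in 0. 1c->1: no, abb/acbcb meet in 2. 1c->2: no, abb/ac meet in 2. Open state 3: 1c->3.
ba: 2a undefined. 2a->0: no, abb/bab meet in 2. 2a->1: no, cc/bab meet in 0. 2a->2: no, bc/cbaaaac meet in 2 with "c" left. 2a->3: ok.
bb: 2b undefined. 2b->0: no, cc/bb meet in 0. 2b->1: no, abb/ccbbbb meet in 2. 2b->2: no, bc/bbc meet in 2 with "c" left. 2b->3: ok.
bc: 2c undefined. 2c->0: ok.
aca: 3a undefined. 3a->0: ok.
acb: 3b undefined. 3b->0: no, acac/bab meet in 0. 3b->1: no, acac/ccbbbb meet in 0. 3b->2: no, bbbab/acbcb meet in 2. 3b->3: ok.
bbc: 3c undefined. 3c->0: no, acac/bbc meet in 0. 3c->1: no, acac/acbcb meet in 0. 3c->2: no, abbacab/bb meet in 3. 3c->3: ok.
caa: 1a undefined. 1a->0: no, acac/cbaaaac meet in 0. 1a->1: ok.
All examples now run through 4 states with every (state, symbol) defined. Accept strings end in {0,2}, Reject strings end in {3}; accept={0,2}.

states=4 start=0 accept={0,2} delta: 0a->1 0b->2 0c->0 1a->1 1b->0 1c->3 2a->3 2b->3 2c->0 3a->0 3b->3 3c->3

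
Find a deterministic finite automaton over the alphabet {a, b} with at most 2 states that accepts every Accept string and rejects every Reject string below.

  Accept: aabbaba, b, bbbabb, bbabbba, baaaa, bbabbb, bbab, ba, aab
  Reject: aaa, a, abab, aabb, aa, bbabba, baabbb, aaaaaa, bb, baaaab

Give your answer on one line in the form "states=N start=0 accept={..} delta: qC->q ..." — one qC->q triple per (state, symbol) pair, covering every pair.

states=2 start=0 accept={1} delta: 0a->0 0b->1 1a->1 1b->0

State merging on the prefix tree: take the shortest (then alphabetical) example prefix whose next move is undefined and point that move at state 0, else 1, else 2, ...; a target is out if some Accept/Reject pair would then sit in one state with the same input left (inseparable). If every existing state is out, open a new one.
a: 0a undefined. 0a->0: ok.
b: 0b undefined. 0b->0: no, aabbaba/aaa meet in 0. Open state 1: 0b->1.
ba: 1a undefined. 1a->0: no, b/abab meet in 1. 1a->1: ok.
bb: 1b undefined. 1b->0: ok.
All examples now run through 2 states with every (state, symbol) defined. Accept strings end in {1}, Reject strings end in {0}; accept={1}.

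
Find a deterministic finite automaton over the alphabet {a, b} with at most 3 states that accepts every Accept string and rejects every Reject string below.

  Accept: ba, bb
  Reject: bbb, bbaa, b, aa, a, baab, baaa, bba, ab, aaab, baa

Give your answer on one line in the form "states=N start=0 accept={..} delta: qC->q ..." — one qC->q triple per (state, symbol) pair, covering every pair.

states=3 start=0 accept={2} delta: 0a->0 0b->1 1a->2 1b->2 2a->0 2b->0

State merging on the prefix tree: take the shortest (then alphabetical) example prefix whose next move is undefined and point that move at state 0, else 1, else 2, ...; a target is out if some Accept/Reject pair would then sit in one state with the same input left (inseparable). If every existing state is out, open a new one.
a: 0a undefined. 0a->0: ok.
b: 0b undefined. 0b->0: no, ba/bbb meet in 0. Open state 1: 0b->1.
ba: 1a undefined. 1a->0: no, ba/aa meet in 0. 1a->1: no, ba/b meet in 1. Open state 2: 1a->2.
bb: 1b undefined. 1b->0: no, bb/bbaa meet in 0. 1b->1: no, ba/bba meet in 2. 1b->2: ok.
baa: 2a undefined. 2a->0: ok.
bbb: 2b undefined. 2b->0: ok.
All examples now run through 3 states with every (state, symbol) defined. Accept strings end in {2}, Reject strings end in {0,1}; accept={2}.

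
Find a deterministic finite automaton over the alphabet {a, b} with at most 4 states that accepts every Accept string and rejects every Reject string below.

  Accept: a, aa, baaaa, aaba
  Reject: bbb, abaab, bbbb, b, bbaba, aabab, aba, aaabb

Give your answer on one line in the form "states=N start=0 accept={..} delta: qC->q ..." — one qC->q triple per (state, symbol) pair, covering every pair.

states=4 start=0 accept={1,2} delta: 0a->1 0b->0 1a->2 1b->2 2a->3 2b->3 3a->2 3b->0

Grow the machine one transition at a time. Run the examples from 0; the earliest place one falls off (shortest prefix, ties alphabetical) gets sent to the lowest-numbered state that keeps every Accept/Reject pair distinguishable — a pair clashes when both reach the same state with identical unread suffix — and to a fresh state only if none does.
a: 0a undefined. 0a->0: no, aaba/aba meet in 0 with "ba" left. Open state 1: 0a->1.
b: 0b undefined. 0b->0: ok.
aa: 1a undefined. 1a->0: no, aa/bbb meet in 0. 1a->1: no, aaba/bbaba meet in 1 with "ba" left. Open state 2: 1a->2.
ab: 1b undefined. 1b->0: no, a/bbaba meet in 1. 1b->1: no, aa/bbaba meet in 2. 1b->2: ok.
aaa: 2a undefined. 2a->0: no, aa/abaab meet in 2. 2a->1: no, a/bbaba meet in 1. 2a->2: no, aa/bbaba meet in 2. Open state 3: 2a->3.
aab: 2b undefined. 2b->0: no, aa/aabab meet in 2. 2b->1: no, a/aabab meet in 1. 2b->2: no, aaba/bbaba meet in 3. 2b->3: ok.
aaab: 3b undefined. 3b->0: ok.
aaba: 3a undefined. 3a->0: no, baaaa/bbb meet in 0. 3a->1: no, aa/abaab meet in 2. 3a->2: ok.
All examples now run through 4 states with every (state, symbol) defined. Accept strings end in {1,2}, Reject strings end in {0,3}; accept={1,2}.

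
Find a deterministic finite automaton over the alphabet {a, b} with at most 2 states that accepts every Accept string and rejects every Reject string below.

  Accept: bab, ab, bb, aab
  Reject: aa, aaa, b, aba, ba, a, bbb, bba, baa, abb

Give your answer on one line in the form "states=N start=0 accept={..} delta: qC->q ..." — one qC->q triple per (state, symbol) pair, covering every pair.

states=2 start=0 accept={0} delta: 0a->1 0b->1 1a->1 1b->0

Fold the examples into a partial DFA from state 0: repeatedly fix the first undefined (state, symbol) met by the shortest-then-alphabetical prefix, trying targets in increasing order and rejecting any under which an Accept and a Reject string meet in one state with the same remainder; add a state when all current targets are rejected. Accepting states are where Accept strings end.
a: 0a undefined. 0a->0: no, ab/b meet in 0 with "b" left. Open state 1: 0a->1.
b: 0b undefined. 0b->0: no, bb/b meet in 0. 0b->1: ok.
aa: 1a undefined. 1a->0: no, bab/aaa meet in 1. 1a->1: ok.
ab: 1b undefined. 1b->0: ok.
All examples now run through 2 states with every (state, symbol) defined. Accept strings end in {0}, Reject strings end in {1}; accept={0}.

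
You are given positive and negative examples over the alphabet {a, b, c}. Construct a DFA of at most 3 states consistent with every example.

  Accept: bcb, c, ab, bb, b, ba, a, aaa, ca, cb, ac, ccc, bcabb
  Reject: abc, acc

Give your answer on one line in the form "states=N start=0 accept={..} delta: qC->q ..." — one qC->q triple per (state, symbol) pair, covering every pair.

State merging on the prefix tree: take the shortest (then alphabetical) example prefix whose next move is undefined and point that move at state 0, else 1, else 2, ...; a target is out if some Accept/Reject pair would then sit in one state with the same input left (inseparable). If every existing state is out, open a new one.
a: 0a undefined. 0a->0: ok.
b: 0b undefined. 0b->0: no, c/abc meet in 0 with "c" left. Open state 1: 0b->1.
c: 0c undefined. 0c->0: no, c/acc meet in 0. 0c->1: ok.
ba: 1a undefined. 1a->0: ok.
bb: 1b undefined. 1b->0: ok.
bc: 1c undefined. 1c->0: no, bb/abc meet in 0. 1c->1: no, c/abc meet in 1. Open state 2: 1c->2.
bca: 2a undefined. 2a->0: ok.
bcb: 2b undefined. 2b->0: ok.
ccc: 2c undefined. 2c->0: ok.
All examples now run through 3 states with every (state, symbol) defined. Accept strings end in {0,1}, Reject strings end in {2}; accept={0,1}.

states=3 start=0 accept={0,1} delta: 0a->0 0b->1 0c->1 1a->0 1b->0 1c->2 2a->0 2b->0 2c->0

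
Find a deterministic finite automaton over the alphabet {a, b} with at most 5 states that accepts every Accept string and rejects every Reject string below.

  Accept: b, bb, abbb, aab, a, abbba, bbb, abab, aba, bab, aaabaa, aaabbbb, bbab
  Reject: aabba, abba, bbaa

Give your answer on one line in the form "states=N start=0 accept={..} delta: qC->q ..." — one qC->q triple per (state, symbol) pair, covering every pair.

Fold the examples into a partial DFA from state 0: repeatedly fix the first undefined (state, symbol) met by the shortest-then-alphabetical prefix, trying targets in increasing order and rejecting any under which an Accept and a Reject string meet in one state with the same remainder; add a state when all current targets are rejected. Accepting states are where Accept strings end.
a: 0a undefined. 0a->0: ok.
b: 0b undefined. 0b->0: no, b/aabba meet in 0. Open state 1: 0b->1.
ba: 1a undefined. 1a->0: ok.
bb: 1b undefined. 1b->0: no, bb/aabba meet in 0. 1b->1: no, a/aabba meet in 0. Open state 2: 1b->2.
bba: 2a undefined. 2a->0: no, a/aabba meet in 0. 2a->1: no, b/aabba meet in 1. 2a->2: no, bb/aabba meet in 2. Open state 3: 2a->3.
bbb: 2b undefined. 2b->0: ok.
bbaa: 3a undefined. 3a->0: no, abbb/bbaa meet in 0. 3a->1: no, b/bbaa meet in 1. 3a->2: no, bb/bbaa meet in 2. 3a->3: ok.
bbab: 3b undefined. 3b->0: ok.
All examples now run through 4 states with every (state, symbol) defined. Accept strings end in {0,1,2}, Reject strings end in {3}; accept={0,1,2}.

states=4 start=0 accept={0,1,2} delta: 0a->0 0b->1 1a->0 1b->2 2a->3 2b->0 3a->3 3b->0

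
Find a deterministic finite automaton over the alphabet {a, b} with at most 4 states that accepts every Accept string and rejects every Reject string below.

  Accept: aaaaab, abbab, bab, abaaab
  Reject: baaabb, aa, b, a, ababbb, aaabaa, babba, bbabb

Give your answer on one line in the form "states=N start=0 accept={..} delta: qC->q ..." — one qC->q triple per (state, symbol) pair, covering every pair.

Grow the machine one transition at a time. Run the examples from 0; the earliest place one falls off (shortest prefix, ties alphabetical) gets sent to the lowest-numbered state that keeps every Accept/Reject pair distinguishable — a pair clashes when both reach the same state with identical unread suffix — and to a fresh state only if none does.
a: 0a undefined. 0a->0: no, aaaaab/b meet in 0 with "b" left. Open state 1: 0a->1.
b: 0b undefined. 0b->0: ok.
aa: 1a undefined. 1a->0: ok.
ab: 1b undefined. 1b->0: no, aaaaab/baaabb meet in 0. 1b->1: no, aaaaab/baaabb meet in 1. Open state 2: 1b->2.
aba: 2a undefined. 2a->0: no, abaaab/aa meet in 0. 2a->1: ok.
abb: 2b undefined. 2b->0: ok.
All examples now run through 3 states with every (state, symbol) defined. Accept strings end in {2}, Reject strings end in {0,1}; accept={2}.

states=3 start=0 accept={2} delta: 0a->1 0b->0 1a->0 1b->2 2a->1 2b->0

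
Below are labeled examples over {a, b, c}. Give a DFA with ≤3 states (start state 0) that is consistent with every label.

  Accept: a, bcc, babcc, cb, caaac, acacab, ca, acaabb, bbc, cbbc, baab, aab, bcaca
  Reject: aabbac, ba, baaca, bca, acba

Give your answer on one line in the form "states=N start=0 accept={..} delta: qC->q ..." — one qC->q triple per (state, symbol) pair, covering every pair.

Grow the machine one transition at a time. Run the examples from 0; the earliest place one falls off (shortest prefix, ties alphabetical) gets sent to the lowest-numbered state that keeps every Accept/Reject pair distinguishable — a pair clashes when both reach the same state with identical unread suffix — and to a fresh state only if none does.
a: 0a undefined. 0a->0: ok.
b: 0b undefined. 0b->0: no, a/ba meet in 0. Open state 1: 0b->1.
c: 0c undefined. 0c->0: ok.
ba: 1a undefined. 1a->0: no, a/ba meet in 0. 1a->1: no, cb/ba meet in 1. Open state 2: 1a->2.
bb: 1b undefined. 1b->0: no, a/aabbac meet in 0. 1b->1: ok.
bc: 1c undefined. 1c->0: no, a/bca meet in 0. 1c->1: ok.
baa: 2a undefined. 2a->0: no, a/baaca meet in 0. 2a->1: ok.
bab: 2b undefined. 2b->0: ok.
bcac: 2c undefined. 2c->0: no, a/aabbac meet in 0. 2c->1: no, bcc/aabbac meet in 1. 2c->2: ok.
All examples now run through 3 states with every (state, symbol) defined. Accept strings end in {0,1}, Reject strings end in {2}; accept={0,1}.

states=3 start=0 accept={0,1} delta: 0a->0 0b->1 0c->0 1a->2 1b->1 1c->1 2a->1 2b->0 2c->2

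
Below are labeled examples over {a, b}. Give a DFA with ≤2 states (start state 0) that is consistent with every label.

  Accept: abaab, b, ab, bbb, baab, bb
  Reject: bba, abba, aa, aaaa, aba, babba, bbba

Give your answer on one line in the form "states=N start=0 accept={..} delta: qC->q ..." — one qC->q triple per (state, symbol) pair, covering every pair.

Fold the examples into a partial DFA from state 0: repeatedly fix the first undefined (state, symbol) met by the shortest-then-alphabetical prefix, trying targets in increasing order and rejecting any under which an Accept and a Reject string meet in one state with the same remainder; add a state when all current targets are rejected. Accepting states are where Accept strings end.
a: 0a undefined. 0a->0: ok.
b: 0b undefined. 0b->0: no, abaab/bba meet in 0. Open state 1: 0b->1.
ba: 1a undefined. 1a->0: ok.
bb: 1b undefined. 1b->0: no, bb/bba meet in 0. 1b->1: ok.
All examples now run through 2 states with every (state, symbol) defined. Accept strings end in {1}, Reject strings end in {0}; accept={1}.

states=2 start=0 accept={1} delta: 0a->0 0b->1 1a->0 1b->1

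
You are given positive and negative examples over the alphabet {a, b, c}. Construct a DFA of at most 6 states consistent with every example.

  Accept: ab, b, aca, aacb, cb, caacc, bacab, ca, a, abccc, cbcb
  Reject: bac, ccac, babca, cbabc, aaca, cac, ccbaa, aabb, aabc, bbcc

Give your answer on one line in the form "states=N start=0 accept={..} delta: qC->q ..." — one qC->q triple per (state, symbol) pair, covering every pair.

State merging on the prefix tree: take the shortest (then alphabetical) example prefix whose next move is undefined and point that move at state 0, else 1, else 2, ...; a target is out if some Accept/Reject pair would then sit in one state with the same input left (inseparable). If every existing state is out, open a new one.
a: 0a undefined. 0a->0: no, aca/aaca meet in 0 with "ca" left. Open state 1: 0a->1.
b: 0b undefined. 0b->0: ok.
c: 0c undefined. 0c->0: no, b/bbcc meet in 0. 0c->1: ok.
aa: 1a undefined. 1a->0: no, b/aaca meet in 0. 1a->1: no, aca/aaca meet in 1 with "ca" left. Open state 2: 1a->2.
ab: 1b undefined. 1b->0: no, ca/babca meet in 2. 1b->1: no, aca/babca meet in 1 with "ca" left. 1b->2: ok.
ac: 1c undefined. 1c->0: no, ab/ccbaa meet in 2. 1c->1: no, a/bac meet in 1. 1c->2: no, ab/bac meet in 2. Open state 3: 1c->3.
aab: 2b undefined. 2b->0: no, b/aabb meet in 0. 2b->1: no, ab/aabb meet in 2. 2b->2: no, ab/aabb meet in 2. 2b->3: ok.
aac: 2c undefined. 2c->0: no, b/cac meet in 0. 2c->1: no, ab/babca meet in 2. 2c->2: no, ab/cac meet in 2. 2c->3: no, aca/babca meet in 3 with "a" left. Open state 4: 2c->4.
aca: 3a undefined. 3a->0: no, a/ccac meet in 1. 3a->1: ok.
caa: 2a undefined. 2a->0: no, aca/cbabc meet in 1. 2a->1: no, caacc/aabc meet in 3 with "c" left. 2a->2: ok.
ccb: 3b undefined. 3b->0: no, ab/ccbaa meet in 2. 3b->1: no, ab/ccbaa meet in 2. 3b->2: no, ab/ccbaa meet in 2. 3b->3: no, ab/ccbaa meet in 2. 3b->4: ok.
aabc: 3c undefined. 3c->0: no, b/cbabc meet in 0. 3c->1: no, aca/cbabc meet in 1. 3c->2: no, ab/cbabc meet in 2. 3c->3: ok.
aaca: 4a undefined. 4a->0: no, b/babca meet in 0. 4a->1: no, ab/ccbaa meet in 2. 4a->2: no, ab/babca meet in 2. 4a->3: no, aca/ccbaa meet in 1. 4a->4: ok.
aacb: 4b undefined. 4b->0: ok.
abcc: 4c undefined. 4c->0: ok.
All examples now run through 5 states with every (state, symbol) defined. Accept strings end in {0,1,2}, Reject strings end in {3,4}; accept={0,1,2}.

states=5 start=0 accept={0,1,2} delta: 0a->1 0b->0 0c->1 1a->2 1b->2 1c->3 2a->2 2b->3 2c->4 3a->1 3b->4 3c->3 4a->4 4b->0 4c->0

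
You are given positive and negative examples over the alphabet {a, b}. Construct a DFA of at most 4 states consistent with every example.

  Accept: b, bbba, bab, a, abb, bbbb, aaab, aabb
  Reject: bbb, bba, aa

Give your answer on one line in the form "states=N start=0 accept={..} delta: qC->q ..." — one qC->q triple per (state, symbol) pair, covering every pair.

states=4 start=0 accept={1,2,3} delta: 0a->1 0b->2 1a->0 1b->1 2a->0 2b->3 3a->0 3b->0

State merging on the prefix tree: take the shortest (then alphabetical) example prefix whose next move is undefined and point that move at state 0, else 1, else 2, ...; a target is out if some Accept/Reject pair would then sit in one state with the same input left (inseparable). If every existing state is out, open a new one.
a: 0a undefined. 0a->0: no, a/aa meet in 0. Open state 1: 0a->1.
b: 0b undefined. 0b->0: no, b/bbb meet in 0. 0b->1: no, abb/bbb meet in 1 with "bb" left. Open state 2: 0b->2.
aa: 1a undefined. 1a->0: ok.
ab: 1b undefined. 1b->0: no, aaab/aa meet in 0. 1b->1: ok.
ba: 2a undefined. 2a->0: ok.
bb: 2b undefined. 2b->0: no, b/bbb meet in 2. 2b->1: no, bbba/bba meet in 0. 2b->2: no, b/bbb meet in 2. Open state 3: 2b->3.
bba: 3a undefined. 3a->0: ok.
bbb: 3b undefined. 3b->0: ok.
All examples now run through 4 states with every (state, symbol) defined. Accept strings end in {1,2,3}, Reject strings end in {0}; accept={1,2,3}.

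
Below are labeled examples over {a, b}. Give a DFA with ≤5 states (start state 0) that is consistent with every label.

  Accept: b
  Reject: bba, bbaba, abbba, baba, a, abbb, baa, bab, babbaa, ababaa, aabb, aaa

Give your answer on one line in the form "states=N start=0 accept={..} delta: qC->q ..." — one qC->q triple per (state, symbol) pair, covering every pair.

Grow the machine one transition at a time. Run the examples from 0; the earliest place one falls off (shortest prefix, ties alphabetical) gets sent to the lowest-numbered state that keeps every Accept/Reject pair distinguishable — a pair clashes when both reach the same state with identical unread suffix — and to a fresh state only if none does.
a: 0a undefined. 0a->0: ok.
b: 0b undefined. 0b->0: no, b/bba meet in 0. Open state 1: 0b->1.
ba: 1a undefined. 1a->0: no, b/bab meet in 1. 1a->1: no, b/baa meet in 1. Open state 2: 1a->2.
bb: 1b undefined. 1b->0: no, b/abbb meet in 1. 1b->1: no, b/abbb meet in 1. 1b->2: ok.
baa: 2a undefined. 2a->0: ok.
bab: 2b undefined. 2b->0: ok.
All examples now run through 3 states with every (state, symbol) defined. Accept strings end in {1}, Reject strings end in {0,2}; accept={1}.

states=3 start=0 accept={1} delta: 0a->0 0b->1 1a->2 1b->2 2a->0 2b->0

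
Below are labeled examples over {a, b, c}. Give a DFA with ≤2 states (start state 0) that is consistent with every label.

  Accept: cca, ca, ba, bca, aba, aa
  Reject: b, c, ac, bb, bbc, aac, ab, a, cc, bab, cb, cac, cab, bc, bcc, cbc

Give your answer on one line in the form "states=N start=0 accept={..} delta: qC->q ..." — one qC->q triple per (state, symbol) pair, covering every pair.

Fold the examples into a partial DFA from state 0: repeatedly fix the first undefined (state, symbol) met by the shortest-then-alphabetical prefix, trying targets in increasing order and rejecting any under which an Accept and a Reject string meet in one state with the same remainder; add a state when all current targets are rejected. Accepting states are where Accept strings end.
a: 0a undefined. 0a->0: no, aa/a meet in 0. Open state 1: 0a->1.
b: 0b undefined. 0b->0: no, ba/a meet in 1. 0b->1: ok.
c: 0c undefined. 0c->0: no, cca/b meet in 1. 0c->1: ok.
aa: 1a undefined. 1a->0: ok.
ab: 1b undefined. 1b->0: no, ca/bb meet in 0. 1b->1: ok.
ac: 1c undefined. 1c->0: no, cca/b meet in 1. 1c->1: ok.
All examples now run through 2 states with every (state, symbol) defined. Accept strings end in {0}, Reject strings end in {1}; accept={0}.

states=2 start=0 accept={0} delta: 0a->1 0b->1 0c->1 1a->0 1b->1 1c->1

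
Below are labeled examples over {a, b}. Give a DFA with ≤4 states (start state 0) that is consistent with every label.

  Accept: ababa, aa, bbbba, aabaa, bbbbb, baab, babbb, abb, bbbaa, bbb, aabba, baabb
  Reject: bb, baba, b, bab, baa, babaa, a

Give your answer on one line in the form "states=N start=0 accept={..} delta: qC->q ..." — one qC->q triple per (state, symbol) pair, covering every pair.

Grow the machine one transition at a time. Run the examples from 0; the earliest place one falls off (shortest prefix, ties alphabetical) gets sent to the lowest-numbered state that keeps every Accept/Reject pair distinguishable — a pair clashes when both reach the same state with identical unread suffix — and to a fresh state only if none does.
a: 0a undefined. 0a->0: no, ababa/baba meet in 0 with "baba" left. Open state 1: 0a->1.
b: 0b undefined. 0b->0: no, aa/baa meet in 1 with "a" left. 0b->1: no, aabaa/babaa meet in 1 with "abaa" left. Open state 2: 0b->2.
aa: 1a undefined. 1a->0: no, aabaa/baa meet in 2 with "aa" left. 1a->1: no, aa/a meet in 1. 1a->2: no, aa/b meet in 2. Open state 3: 1a->3.
ab: 1b undefined. 1b->0: no, ababa/a meet in 1. 1b->1: no, abb/a meet in 1. 1b->2: no, ababa/baba meet in 2 with "aba" left. 1b->3: ok.
ba: 2a undefined. 2a->0: ok.
bb: 2b undefined. 2b->0: no, bbbba/baa meet in 1. 2b->1: ok.
aab: 3b undefined. 3b->0: no, bbbba/bb meet in 1. 3b->1: no, abb/bb meet in 1. 3b->2: no, bbbba/baba meet in 0. 3b->3: ok.
aba: 3a undefined. 3a->0: no, ababa/baba meet in 0. 3a->1: no, ababa/bb meet in 1. 3a->2: no, bbbba/b meet in 2. 3a->3: ok.
All examples now run through 4 states with every (state, symbol) defined. Accept strings end in {3}, Reject strings end in {0,1,2}; accept={3}.

states=4 start=0 accept={3} delta: 0a->1 0b->2 1a->3 1b->3 2a->0 2b->1 3a->3 3b->3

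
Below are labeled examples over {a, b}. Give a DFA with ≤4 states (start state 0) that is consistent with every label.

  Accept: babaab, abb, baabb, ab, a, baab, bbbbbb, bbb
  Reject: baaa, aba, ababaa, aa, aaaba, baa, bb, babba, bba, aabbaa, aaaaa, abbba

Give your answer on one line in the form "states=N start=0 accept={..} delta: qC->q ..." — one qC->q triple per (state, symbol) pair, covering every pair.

states=4 start=0 accept={1} delta: 0a->1 0b->2 1a->2 1b->1 2a->3 2b->3 3a->3 3b->1

State merging on the prefix tree: take the shortest (then alphabetical) example prefix whose next move is undefined and point that move at state 0, else 1, else 2, ...; a target is out if some Accept/Reject pair would then sit in one state with the same input left (inseparable). If every existing state is out, open a new one.
a: 0a undefined. 0a->0: no, abb/bb meet in 0 with "bb" left. Open state 1: 0a->1.
b: 0b undefined. 0b->0: no, a/bba meet in 1. 0b->1: no, ab/bb meet in 1 with "b" left. Open state 2: 0b->2.
aa: 1a undefined. 1a->0: no, a/aaaaa meet in 1. 1a->1: no, a/aa meet in 1. 1a->2: ok.
ab: 1b undefined. 1b->0: no, abb/ababaa meet in 2. 1b->1: ok.
ba: 2a undefined. 2a->0: no, babaab/baa meet in 1. 2a->1: no, babaab/baaa meet in 1. 2a->2: no, baab/bb meet in 2 with "b" left. Open state 3: 2a->3.
bb: 2b undefined. 2b->0: no, abb/bba meet in 1. 2b->1: no, abb/bb meet in 1. 2b->2: no, bbbbbb/aba meet in 2. 2b->3: ok.
baa: 3a undefined. 3a->0: no, abb/baaa meet in 1. 3a->1: no, abb/baa meet in 1. 3a->2: no, baab/baaa meet in 3. 3a->3: ok.
bab: 3b undefined. 3b->0: no, babaab/baaa meet in 3. 3b->1: ok.
All examples now run through 4 states with every (state, symbol) defined. Accept strings end in {1}, Reject strings end in {2,3}; accept={1}.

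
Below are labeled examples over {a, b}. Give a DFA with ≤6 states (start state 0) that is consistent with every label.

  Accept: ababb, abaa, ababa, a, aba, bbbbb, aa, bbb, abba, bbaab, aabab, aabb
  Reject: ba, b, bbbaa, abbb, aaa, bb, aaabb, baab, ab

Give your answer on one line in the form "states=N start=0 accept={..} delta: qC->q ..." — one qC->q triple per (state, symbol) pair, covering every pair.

states=6 start=0 accept={1,3,5} delta: 0a->1 0b->2 1a->3 1b->4 2a->0 2b->4 3a->0 3b->4 4a->5 4b->1 5a->5 5b->5

Grow the machine one transition at a time. Run the examples from 0; the earliest place one falls off (shortest prefix, ties alphabetical) gets sent to the lowest-numbered state that keeps every Accept/Reject pair distinguishable — a pair clashes when both reach the same state with identical unread suffix — and to a fresh state only if none does.
a: 0a undefined. 0a->0: no, a/aaa meet in 0. Open state 1: 0a->1.
b: 0b undefined. 0b->0: no, a/ba meet in 1. 0b->1: no, a/b meet in 1. Open state 2: 0b->2.
aa: 1a undefined. 1a->0: no, a/aaa meet in 1. 1a->1: no, a/aaa meet in 1. 1a->2: no, aa/b meet in 2. Open state 3: 1a->3.
ab: 1b undefined. 1b->0: no, ababb/b meet in 2. 1b->1: no, abaa/aaa meet in 3 with "a" left. 1b->2: no, aba/ba meet in 2 with "a" left. 1b->3: no, ababb/aaabb meet in 3 with "abb" left. Open state 4: 1b->4.
ba: 2a undefined. 2a->0: ok.
bb: 2b undefined. 2b->0: no, a/bbbaa meet in 1. 2b->1: no, abaa/bbbaa meet in 4 with "aa" left. 2b->2: no, a/bbbaa meet in 1. 2b->3: no, aa/bb meet in 3. 2b->4: ok.
aaa: 3a undefined. 3a->0: ok.
aab: 3b undefined. 3b->0: no, aabab/bb meet in 4. 3b->1: no, aabb/bb meet in 4. 3b->2: no, aabab/b meet in 2. 3b->3: no, aabab/b meet in 2. 3b->4: ok.
aba: 4a undefined. 4a->0: no, ababb/bb meet in 4. 4a->1: no, bbaab/bb meet in 4. 4a->2: no, abaa/ba meet in 0. 4a->3: no, abaa/ba meet in 0. 4a->4: no, ababb/abbb meet in 4 with "bb" left. Open state 5: 4a->5.
abb: 4b undefined. 4b->0: no, bbbbb/bb meet in 4. 4b->1: ok.
abaa: 5a undefined. 5a->0: no, abaa/ba meet in 0. 5a->1: no, bbaab/abbb meet in 4. 5a->2: no, abaa/b meet in 2. 5a->3: no, bbaab/abbb meet in 4. 5a->4: no, abaa/abbb meet in 4. 5a->5: ok.
abab: 5b undefined. 5b->0: no, ababb/b meet in 2. 5b->1: no, ababb/abbb meet in 4. 5b->2: no, ababb/abbb meet in 4. 5b->3: no, ababb/abbb meet in 4. 5b->4: no, bbaab/abbb meet in 4. 5b->5: ok.
All examples now run through 6 states with every (state, symbol) defined. Accept strings end in {1,3,5}, Reject strings end in {0,2,4}; accept={1,3,5}.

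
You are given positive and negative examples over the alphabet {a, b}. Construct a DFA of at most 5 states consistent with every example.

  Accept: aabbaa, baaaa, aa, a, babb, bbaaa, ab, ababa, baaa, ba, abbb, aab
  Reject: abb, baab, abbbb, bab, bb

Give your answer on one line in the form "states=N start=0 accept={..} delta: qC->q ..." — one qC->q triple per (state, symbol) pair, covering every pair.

State merging on the prefix tree: take the shortest (then alphabetical) example prefix whose next move is undefined and point that move at state 0, else 1, else 2, ...; a target is out if some Accept/Reject pair would then sit in one state with the same input left (inseparable). If every existing state is out, open a new one.
a: 0a undefined. 0a->0: ok.
b: 0b undefined. 0b->0: no, aabbaa/abb meet in 0. Open state 1: 0b->1.
ba: 1a undefined. 1a->0: no, babb/abb meet in 1 with "b" left. 1a->1: ok.
bb: 1b undefined. 1b->0: no, aabbaa/abb meet in 0. 1b->1: no, aabbaa/abb meet in 1. Open state 2: 1b->2.
bba: 2a undefined. 2a->0: ok.
abbb: 2b undefined. 2b->0: no, baaaa/abbbb meet in 1. 2b->1: ok.
All examples now run through 3 states with every (state, symbol) defined. Accept strings end in {0,1}, Reject strings end in {2}; accept={0,1}.

states=3 start=0 accept={0,1} delta: 0a->0 0b->1 1a->1 1b->2 2a->0 2b->1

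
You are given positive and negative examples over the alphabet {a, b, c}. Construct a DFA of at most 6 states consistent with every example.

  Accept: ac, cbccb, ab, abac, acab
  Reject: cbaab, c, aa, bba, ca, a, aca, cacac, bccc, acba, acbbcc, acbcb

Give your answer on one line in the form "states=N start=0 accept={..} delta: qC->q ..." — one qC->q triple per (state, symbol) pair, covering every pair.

states=3 start=0 accept={2} delta: 0a->1 0b->0 0c->1 1a->0 1b->2 1c->2 2a->1 2b->1 2c->0

Fold the examples into a partial DFA from state 0: repeatedly fix the first undefined (state, symbol) met by the shortest-then-alphabetical prefix, trying targets in increasing order and rejecting any under which an Accept and a Reject string meet in one state with the same remainder; add a state when all current targets are rejected. Accepting states are where Accept strings end.
a: 0a undefined. 0a->0: no, ac/c meet in 0 with "c" left. Open state 1: 0a->1.
b: 0b undefined. 0b->0: ok.
c: 0c undefined. 0c->0: no, cbccb/c meet in 0. 0c->1: ok.
aa: 1a undefined. 1a->0: ok.
ab: 1b undefined. 1b->0: no, ab/cbaab meet in 0. 1b->1: no, ab/cbaab meet in 1. Open state 2: 1b->2.
ac: 1c undefined. 1c->0: no, ac/aa meet in 0. 1c->1: no, ac/c meet in 1. 1c->2: ok.
aba: 2a undefined. 2a->0: no, ac/cbaab meet in 2. 2a->1: ok.
acb: 2b undefined. 2b->0: no, ac/acbbcc meet in 2. 2b->1: ok.
cbc: 2c undefined. 2c->0: ok.
All examples now run through 3 states with every (state, symbol) defined. Accept strings end in {2}, Reject strings end in {0,1}; accept={2}.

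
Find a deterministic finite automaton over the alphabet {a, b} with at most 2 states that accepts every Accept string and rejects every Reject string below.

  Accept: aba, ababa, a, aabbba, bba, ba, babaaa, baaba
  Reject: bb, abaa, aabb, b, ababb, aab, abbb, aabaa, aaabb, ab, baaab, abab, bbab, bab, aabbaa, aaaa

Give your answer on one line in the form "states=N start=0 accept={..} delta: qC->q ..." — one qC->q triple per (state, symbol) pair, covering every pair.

Grow the machine one transition at a time. Run the examples from 0; the earliest place one falls off (shortest prefix, ties alphabetical) gets sent to the lowest-numbered state that keeps every Accept/Reject pair distinguishable — a pair clashes when both reach the same state with identical unread suffix — and to a fresh state only if none does.
a: 0a undefined. 0a->0: no, a/aaaa meet in 0. Open state 1: 0a->1.
b: 0b undefined. 0b->0: ok.
aa: 1a undefined. 1a->0: ok.
ab: 1b undefined. 1b->0: ok.
All examples now run through 2 states with every (state, symbol) defined. Accept strings end in {1}, Reject strings end in {0}; accept={1}.

states=2 start=0 accept={1} delta: 0a->1 0b->0 1a->0 1b->0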